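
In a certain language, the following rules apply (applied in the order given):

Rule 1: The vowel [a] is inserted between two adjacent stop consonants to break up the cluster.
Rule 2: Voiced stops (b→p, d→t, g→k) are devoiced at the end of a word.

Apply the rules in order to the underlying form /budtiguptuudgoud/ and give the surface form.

budatigupatuudagout

Rule 1 (stop-cluster a-epenthesis): /d/ and /t/ form a stop–stop cluster, so [a] is inserted between them. /p/ and /t/ form a stop–stop cluster, so [a] is inserted between them. /d/ and /g/ form a stop–stop cluster, so [a] is inserted between them. /budtiguptuudgoud/ → budatigupatuudagoud.
Rule 2 (final devoicing): /d/ is a voiced stop in word-final position, so it devoices to [t]. /budatigupatuudagoud/ → budatigupatuudagout.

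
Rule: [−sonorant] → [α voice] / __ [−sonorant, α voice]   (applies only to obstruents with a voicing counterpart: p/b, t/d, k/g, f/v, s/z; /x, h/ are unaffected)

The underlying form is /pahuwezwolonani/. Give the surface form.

No segment of /pahuwezwolonani/ meets the structural description of the rule, so the form surfaces unchanged.

pahuwezwolonani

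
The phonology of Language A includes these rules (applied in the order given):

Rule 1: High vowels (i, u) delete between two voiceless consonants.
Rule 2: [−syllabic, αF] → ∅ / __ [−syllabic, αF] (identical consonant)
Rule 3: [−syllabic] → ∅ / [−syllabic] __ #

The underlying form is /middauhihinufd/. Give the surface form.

midauhinuf

Rule 1 (high vowel syncope): /i/ is a high vowel flanked by voiceless consonants /h/ and /h/, so it deletes. /middauhihinufd/ → middauhhinufd.
Rule 2 (degemination): /dd/ is a geminate; the first /d/ deletes. /hh/ is a geminate; the first /h/ deletes. /middauhhinufd/ → midauhinufd.
Rule 3 (final cluster simplification): /d/ is the second consonant of a word-final cluster /fd/, so it deletes. /midauhinufd/ → midauhinuf.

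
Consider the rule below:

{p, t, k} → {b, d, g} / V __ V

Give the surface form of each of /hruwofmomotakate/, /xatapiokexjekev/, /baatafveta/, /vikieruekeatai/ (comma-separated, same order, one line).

hruwofmomodagade, xadabiogexjegev, baadafveda, vigieruegeadai

/hruwofmomotakate/: /t/ is a voiceless stop between vowels /o/ and /a/, so it voices to [d]. /k/ is a voiceless stop between vowels /a/ and /a/, so it voices to [g]. /t/ is a voiceless stop between vowels /a/ and /e/, so it voices to [d]. → [hruwofmomodagade].
/xatapiokexjekev/: /t/ is a voiceless stop between vowels /a/ and /a/, so it voices to [d]. /p/ is a voiceless stop between vowels /a/ and /i/, so it voices to [b]. /k/ is a voiceless stop between vowels /o/ and /e/, so it voices to [g]. /k/ is a voiceless stop between vowels /e/ and /e/, so it voices to [g]. → [xadabiogexjegev].
/baatafveta/: /t/ is a voiceless stop between vowels /a/ and /a/, so it voices to [d]. /t/ is a voiceless stop between vowels /e/ and /a/, so it voices to [d]. → [baadafveda].
/vikieruekeatai/: /k/ is a voiceless stop between vowels /i/ and /i/, so it voices to [g]. /k/ is a voiceless stop between vowels /e/ and /e/, so it voices to [g]. /t/ is a voiceless stop between vowels /a/ and /a/, so it voices to [d]. → [vigieruegeadai].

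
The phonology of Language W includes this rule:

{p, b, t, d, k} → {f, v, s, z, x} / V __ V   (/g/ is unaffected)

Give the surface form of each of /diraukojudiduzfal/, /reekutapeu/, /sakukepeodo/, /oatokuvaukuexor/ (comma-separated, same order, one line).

/diraukojudiduzfal/: /k/ is a stop between vowels /u/ and /o/, so it spirantizes to the fricative [x]. /d/ is a stop between vowels /u/ and /i/, so it spirantizes to the fricative [z]. /d/ is a stop between vowels /i/ and /u/, so it spirantizes to the fricative [z]. → [dirauxojuzizuzfal].
/reekutapeu/: /k/ is a stop between vowels /e/ and /u/, so it spirantizes to the fricative [x]. /t/ is a stop between vowels /u/ and /a/, so it spirantizes to the fricative [s]. /p/ is a stop between vowels /a/ and /e/, so it spirantizes to the fricative [f]. → [reexusafeu].
/sakukepeodo/: /k/ is a stop between vowels /a/ and /u/, so it spirantizes to the fricative [x]. /k/ is a stop between vowels /u/ and /e/, so it spirantizes to the fricative [x]. /p/ is a stop between vowels /e/ and /e/, so it spirantizes to the fricative [f]. /d/ is a stop between vowels /o/ and /o/, so it spirantizes to the fricative [z]. → [saxuxefeozo].
/oatokuvaukuexor/: /t/ is a stop between vowels /a/ and /o/, so it spirantizes to the fricative [s]. /k/ is a stop between vowels /o/ and /u/, so it spirantizes to the fricative [x]. /k/ is a stop between vowels /u/ and /u/, so it spirantizes to the fricative [x]. → [oasoxuvauxuexor].

dirauxojuzizuzfal, reexusafeu, saxuxefeozo, oasoxuvauxuexor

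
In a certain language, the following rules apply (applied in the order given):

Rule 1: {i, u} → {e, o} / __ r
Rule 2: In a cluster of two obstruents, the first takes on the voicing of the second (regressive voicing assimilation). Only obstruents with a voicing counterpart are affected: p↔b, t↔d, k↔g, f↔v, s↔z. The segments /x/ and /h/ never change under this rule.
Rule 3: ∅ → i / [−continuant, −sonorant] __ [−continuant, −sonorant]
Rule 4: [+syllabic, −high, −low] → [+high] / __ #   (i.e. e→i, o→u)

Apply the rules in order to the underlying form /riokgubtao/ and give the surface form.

riogigupitau

Rule 1 (pre-rhotic lowering): no segment meets the environment; /riokgubtao/ is unchanged.
Rule 2 (regressive voicing assimilation): /k/ precedes the voiced obstruent /g/, so it voices to [g] by assimilation. /b/ precedes the voiceless obstruent /t/, so it devoices to [p] by assimilation. /riokgubtao/ → riogguptao.
Rule 3 (stop-cluster i-epenthesis): /g/ and /g/ form a stop–stop cluster, so [i] is inserted between them. /p/ and /t/ form a stop–stop cluster, so [i] is inserted between them. /riogguptao/ → riogigupitao.
Rule 4 (final vowel raising): /o/ is a mid vowel in word-final position, so it raises to [u]. /riogigupitao/ → riogigupitau.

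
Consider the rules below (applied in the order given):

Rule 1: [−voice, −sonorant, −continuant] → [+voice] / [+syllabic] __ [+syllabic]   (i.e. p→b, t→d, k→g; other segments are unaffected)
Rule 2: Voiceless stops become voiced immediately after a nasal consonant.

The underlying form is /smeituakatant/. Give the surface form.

Rule 1 (intervocalic voicing): /t/ is a voiceless stop between vowels /i/ and /u/, so it voices to [d]. /k/ is a voiceless stop between vowels /a/ and /a/, so it voices to [g]. /t/ is a voiceless stop between vowels /a/ and /a/, so it voices to [d]. /smeituakatant/ → smeiduagadant.
Rule 2 (post-nasal voicing): /t/ is a voiceless stop immediately after the nasal /n/, so it voices to [d]. /smeiduagadant/ → smeiduagadand.

smeiduagadand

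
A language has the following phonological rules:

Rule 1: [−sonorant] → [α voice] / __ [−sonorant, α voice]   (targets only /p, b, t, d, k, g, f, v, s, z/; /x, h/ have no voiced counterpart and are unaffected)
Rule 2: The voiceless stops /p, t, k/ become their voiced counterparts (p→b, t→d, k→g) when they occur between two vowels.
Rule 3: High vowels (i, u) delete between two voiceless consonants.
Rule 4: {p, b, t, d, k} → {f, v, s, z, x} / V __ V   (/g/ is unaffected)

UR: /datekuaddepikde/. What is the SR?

Rule 1 (regressive voicing assimilation): /k/ precedes the voiced obstruent /d/, so it voices to [g] by assimilation. /datekuaddepikde/ → datekuaddepigde.
Rule 2 (intervocalic voicing): /t/ is a voiceless stop between vowels /a/ and /e/, so it voices to [d]. /k/ is a voiceless stop between vowels /e/ and /u/, so it voices to [g]. /p/ is a voiceless stop between vowels /e/ and /i/, so it voices to [b]. /datekuaddepigde/ → dadeguaddebigde.
Rule 3 (high vowel syncope): no segment meets the environment; /dadeguaddebigde/ is unchanged.
Rule 4 (intervocalic spirantization): /d/ is a stop between vowels /a/ and /e/, so it spirantizes to the fricative [z]. /b/ is a stop between vowels /e/ and /i/, so it spirantizes to the fricative [v]. /dadeguaddebigde/ → dazeguaddevigde.

dazeguaddevigde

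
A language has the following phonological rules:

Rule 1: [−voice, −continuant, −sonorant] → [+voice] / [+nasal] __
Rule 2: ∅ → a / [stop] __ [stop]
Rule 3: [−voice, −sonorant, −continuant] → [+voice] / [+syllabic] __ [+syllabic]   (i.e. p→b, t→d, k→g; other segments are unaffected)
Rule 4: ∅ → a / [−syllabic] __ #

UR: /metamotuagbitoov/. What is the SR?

medamoduagabidoova

Rule 1 (post-nasal voicing): no segment meets the environment; /metamotuagbitoov/ is unchanged.
Rule 2 (stop-cluster a-epenthesis): /g/ and /b/ form a stop–stop cluster, so [a] is inserted between them. /metamotuagbitoov/ → metamotuagabitoov.
Rule 3 (intervocalic voicing): /t/ is a voiceless stop between vowels /e/ and /a/, so it voices to [d]. /t/ is a voiceless stop between vowels /o/ and /u/, so it voices to [d]. /t/ is a voiceless stop between vowels /i/ and /o/, so it voices to [d]. /metamotuagabitoov/ → medamoduagabidoov.
Rule 4 (final a-epenthesis): the form ends in the consonant /v/, so [a] is inserted word-finally. /medamoduagabidoov/ → medamoduagabidoova.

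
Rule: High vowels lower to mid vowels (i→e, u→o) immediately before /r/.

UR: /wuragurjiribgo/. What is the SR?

Scanning /wuragurjiribgo/: /u/ is a high vowel immediately before /r/, so it lowers to [o]; /u/ is a high vowel immediately before /r/, so it lowers to [o]; /i/ is a high vowel immediately before /r/, so it lowers to [e]; /i/ at position 11 is not in the conditioning environment.
Result: [woragorjeribgo].

woragorjeribgo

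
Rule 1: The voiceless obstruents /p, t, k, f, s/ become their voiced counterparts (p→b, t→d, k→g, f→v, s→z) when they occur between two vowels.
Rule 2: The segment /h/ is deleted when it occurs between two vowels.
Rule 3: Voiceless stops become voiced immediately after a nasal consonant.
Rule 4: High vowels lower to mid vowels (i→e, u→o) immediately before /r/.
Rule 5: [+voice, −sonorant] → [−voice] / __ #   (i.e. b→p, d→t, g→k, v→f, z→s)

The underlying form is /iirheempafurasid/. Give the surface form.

ierheembavorazit

Rule 1 (intervocalic voicing): /f/ is a voiceless obstruent between vowels /a/ and /u/, so it voices to [v]. /s/ is a voiceless obstruent between vowels /a/ and /i/, so it voices to [z]. /iirheempafurasid/ → iirheempavurazid.
Rule 2 (intervocalic h-deletion): no segment meets the environment; /iirheempavurazid/ is unchanged.
Rule 3 (post-nasal voicing): /p/ is a voiceless stop immediately after the nasal /m/, so it voices to [b]. /iirheempavurazid/ → iirheembavurazid.
Rule 4 (pre-rhotic lowering): /i/ is a high vowel immediately before /r/, so it lowers to [e]. /u/ is a high vowel immediately before /r/, so it lowers to [o]. /iirheembavurazid/ → ierheembavorazid.
Rule 5 (final devoicing): /d/ is a voiced obstruent in word-final position, so it devoices to [t]. /ierheembavorazid/ → ierheembavorazit.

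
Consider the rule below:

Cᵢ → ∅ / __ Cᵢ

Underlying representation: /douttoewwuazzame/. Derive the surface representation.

/tt/ is a geminate; the first /t/ deletes.
/ww/ is a geminate; the first /w/ deletes.
/zz/ is a geminate; the first /z/ deletes.
Surface form: [doutoewuazame].

doutoewuazame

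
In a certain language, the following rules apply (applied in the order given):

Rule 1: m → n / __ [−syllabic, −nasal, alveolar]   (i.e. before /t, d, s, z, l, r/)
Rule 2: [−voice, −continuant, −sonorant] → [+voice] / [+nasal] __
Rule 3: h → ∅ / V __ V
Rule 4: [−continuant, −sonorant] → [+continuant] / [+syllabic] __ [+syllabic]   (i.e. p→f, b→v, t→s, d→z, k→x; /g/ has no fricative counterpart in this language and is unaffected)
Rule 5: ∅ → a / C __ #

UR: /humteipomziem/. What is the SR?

Rule 1 (nasal place assimilation): /m/ precedes the alveolar consonant /t/, so it assimilates in place to [n]. /m/ precedes the alveolar consonant /z/, so it assimilates in place to [n]. /humteipomziem/ → hunteiponziem.
Rule 2 (post-nasal voicing): /t/ is a voiceless stop immediately after the nasal /n/, so it voices to [d]. /hunteiponziem/ → hundeiponziem.
Rule 3 (intervocalic h-deletion): no segment meets the environment; /hundeiponziem/ is unchanged.
Rule 4 (intervocalic spirantization): /p/ is a stop between vowels /i/ and /o/, so it spirantizes to the fricative [f]. /hundeiponziem/ → hundeifonziem.
Rule 5 (final a-epenthesis): the form ends in the consonant /m/, so [a] is inserted word-finally. /hundeifonziem/ → hundeifonziema.

hundeifonziema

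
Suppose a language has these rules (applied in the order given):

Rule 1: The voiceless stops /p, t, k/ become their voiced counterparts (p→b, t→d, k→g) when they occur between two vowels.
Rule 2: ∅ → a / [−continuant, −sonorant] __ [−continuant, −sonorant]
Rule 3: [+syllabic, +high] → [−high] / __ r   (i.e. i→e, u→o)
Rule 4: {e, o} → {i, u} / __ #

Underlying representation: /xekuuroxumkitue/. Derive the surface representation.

Rule 1 (intervocalic voicing): /k/ is a voiceless stop between vowels /e/ and /u/, so it voices to [g]. /t/ is a voiceless stop between vowels /i/ and /u/, so it voices to [d]. /xekuuroxumkitue/ → xeguuroxumkidue.
Rule 2 (stop-cluster a-epenthesis): no segment meets the environment; /xeguuroxumkidue/ is unchanged.
Rule 3 (pre-rhotic lowering): /u/ is a high vowel immediately before /r/, so it lowers to [o]. /xeguuroxumkidue/ → xeguoroxumkidue.
Rule 4 (final vowel raising): /e/ is a mid vowel in word-final position, so it raises to [i]. /xeguoroxumkidue/ → xeguoroxumkidui.

xeguoroxumkidui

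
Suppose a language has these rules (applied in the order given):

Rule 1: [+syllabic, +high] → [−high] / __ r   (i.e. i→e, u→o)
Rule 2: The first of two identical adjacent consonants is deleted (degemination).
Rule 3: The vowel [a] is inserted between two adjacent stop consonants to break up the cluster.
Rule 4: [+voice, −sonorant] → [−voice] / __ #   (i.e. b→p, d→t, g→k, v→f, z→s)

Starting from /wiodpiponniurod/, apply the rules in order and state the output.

wiodapiponiorot

Rule 1 (pre-rhotic lowering): /u/ is a high vowel immediately before /r/, so it lowers to [o]. /wiodpiponniurod/ → wiodpiponniorod.
Rule 2 (degemination): /nn/ is a geminate; the first /n/ deletes. /wiodpiponniorod/ → wiodpiponiorod.
Rule 3 (stop-cluster a-epenthesis): /d/ and /p/ form a stop–stop cluster, so [a] is inserted between them. /wiodpiponiorod/ → wiodapiponiorod.
Rule 4 (final devoicing): /d/ is a voiced obstruent in word-final position, so it devoices to [t]. /wiodapiponiorod/ → wiodapiponiorot.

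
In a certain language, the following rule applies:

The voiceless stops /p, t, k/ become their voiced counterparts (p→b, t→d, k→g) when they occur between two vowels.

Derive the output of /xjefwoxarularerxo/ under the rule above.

No segment of /xjefwoxarularerxo/ meets the structural description of the rule, so the form surfaces unchanged.

xjefwoxarularerxo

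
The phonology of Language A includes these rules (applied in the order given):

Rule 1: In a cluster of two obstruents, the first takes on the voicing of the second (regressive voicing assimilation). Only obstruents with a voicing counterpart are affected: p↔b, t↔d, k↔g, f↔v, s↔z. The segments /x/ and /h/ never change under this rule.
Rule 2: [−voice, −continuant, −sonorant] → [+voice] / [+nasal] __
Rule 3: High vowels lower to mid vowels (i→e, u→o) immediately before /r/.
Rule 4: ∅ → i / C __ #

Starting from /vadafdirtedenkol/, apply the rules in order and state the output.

vadavdertedengoli

Rule 1 (regressive voicing assimilation): /f/ precedes the voiced obstruent /d/, so it voices to [v] by assimilation. /vadafdirtedenkol/ → vadavdirtedenkol.
Rule 2 (post-nasal voicing): /k/ is a voiceless stop immediately after the nasal /n/, so it voices to [g]. /vadavdirtedenkol/ → vadavdirtedengol.
Rule 3 (pre-rhotic lowering): /i/ is a high vowel immediately before /r/, so it lowers to [e]. /vadavdirtedengol/ → vadavdertedengol.
Rule 4 (final i-epenthesis): the form ends in the consonant /l/, so [i] is inserted word-finally. /vadavdertedengol/ → vadavdertedengoli.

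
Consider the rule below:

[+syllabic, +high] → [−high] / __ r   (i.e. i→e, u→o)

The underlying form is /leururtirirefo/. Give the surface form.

/u/ is a high vowel immediately before /r/, so it lowers to [o].
/u/ is a high vowel immediately before /r/, so it lowers to [o].
/i/ is a high vowel immediately before /r/, so it lowers to [e].
/i/ is a high vowel immediately before /r/, so it lowers to [e].
Surface form: [leorortererefo].

leorortererefo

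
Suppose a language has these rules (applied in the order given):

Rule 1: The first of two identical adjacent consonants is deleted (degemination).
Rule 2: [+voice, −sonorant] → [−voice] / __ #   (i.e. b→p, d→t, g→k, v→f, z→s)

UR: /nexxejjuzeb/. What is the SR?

Rule 1 (degemination): /xx/ is a geminate; the first /x/ deletes. /jj/ is a geminate; the first /j/ deletes. /nexxejjuzeb/ → nexejuzeb.
Rule 2 (final devoicing): /b/ is a voiced obstruent in word-final position, so it devoices to [p]. /nexejuzeb/ → nexejuzep.

nexejuzep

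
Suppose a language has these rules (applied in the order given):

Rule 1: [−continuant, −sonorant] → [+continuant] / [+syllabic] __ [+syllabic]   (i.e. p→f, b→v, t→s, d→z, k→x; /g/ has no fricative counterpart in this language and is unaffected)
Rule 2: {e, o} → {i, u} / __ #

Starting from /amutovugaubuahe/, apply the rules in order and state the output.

amusovugauvuahi

Rule 1 (intervocalic spirantization): /t/ is a stop between vowels /u/ and /o/, so it spirantizes to the fricative [s]. /b/ is a stop between vowels /u/ and /u/, so it spirantizes to the fricative [v]. /amutovugaubuahe/ → amusovugauvuahe.
Rule 2 (final vowel raising): /e/ is a mid vowel in word-final position, so it raises to [i]. /amusovugauvuahe/ → amusovugauvuahi.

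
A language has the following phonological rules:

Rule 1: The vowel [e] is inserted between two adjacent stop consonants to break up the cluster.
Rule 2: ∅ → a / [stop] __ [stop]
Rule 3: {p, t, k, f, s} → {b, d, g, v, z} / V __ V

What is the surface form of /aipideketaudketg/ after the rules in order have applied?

aibidegedaudegedeg

Rule 1 (stop-cluster e-epenthesis): /d/ and /k/ form a stop–stop cluster, so [e] is inserted between them. /t/ and /g/ form a stop–stop cluster, so [e] is inserted between them. /aipideketaudketg/ → aipideketaudeketeg.
Rule 2 (stop-cluster a-epenthesis): no segment meets the environment; /aipideketaudeketeg/ is unchanged.
Rule 3 (intervocalic voicing): /p/ is a voiceless obstruent between vowels /i/ and /i/, so it voices to [b]. /k/ is a voiceless obstruent between vowels /e/ and /e/, so it voices to [g]. /t/ is a voiceless obstruent between vowels /e/ and /a/, so it voices to [d]. /k/ is a voiceless obstruent between vowels /e/ and /e/, so it voices to [g]. /t/ is a voiceless obstruent between vowels /e/ and /e/, so it voices to [d]. /aipideketaudeketeg/ → aibidegedaudegedeg.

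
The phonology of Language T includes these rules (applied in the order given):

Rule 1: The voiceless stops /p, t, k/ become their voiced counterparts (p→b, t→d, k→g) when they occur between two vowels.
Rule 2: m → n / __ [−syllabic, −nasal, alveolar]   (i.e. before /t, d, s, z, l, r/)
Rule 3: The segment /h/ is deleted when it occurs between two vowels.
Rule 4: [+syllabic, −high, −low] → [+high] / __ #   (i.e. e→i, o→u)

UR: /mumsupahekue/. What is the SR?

munsubaegui

Rule 1 (intervocalic voicing): /p/ is a voiceless stop between vowels /u/ and /a/, so it voices to [b]. /k/ is a voiceless stop between vowels /e/ and /u/, so it voices to [g]. /mumsupahekue/ → mumsubahegue.
Rule 2 (nasal place assimilation): /m/ precedes the alveolar consonant /s/, so it assimilates in place to [n]. /mumsubahegue/ → munsubahegue.
Rule 3 (intervocalic h-deletion): /h/ occurs between vowels /a/ and /e/, so it deletes. /munsubahegue/ → munsubaegue.
Rule 4 (final vowel raising): /e/ is a mid vowel in word-final position, so it raises to [i]. /munsubaegue/ → munsubaegui.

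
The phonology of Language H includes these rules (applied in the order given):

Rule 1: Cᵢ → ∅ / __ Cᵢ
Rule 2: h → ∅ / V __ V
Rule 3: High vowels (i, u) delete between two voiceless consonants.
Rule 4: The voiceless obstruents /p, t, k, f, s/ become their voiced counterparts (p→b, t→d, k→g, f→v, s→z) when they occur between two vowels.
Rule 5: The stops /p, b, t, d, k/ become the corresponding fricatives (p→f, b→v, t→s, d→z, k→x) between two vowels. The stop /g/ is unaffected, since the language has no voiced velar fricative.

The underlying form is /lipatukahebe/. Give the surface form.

Rule 1 (degemination): no segment meets the environment; /lipatukahebe/ is unchanged.
Rule 2 (intervocalic h-deletion): /h/ occurs between vowels /a/ and /e/, so it deletes. /lipatukahebe/ → lipatukaebe.
Rule 3 (high vowel syncope): /u/ is a high vowel flanked by voiceless consonants /t/ and /k/, so it deletes. /lipatukaebe/ → lipatkaebe.
Rule 4 (intervocalic voicing): /p/ is a voiceless obstruent between vowels /i/ and /a/, so it voices to [b]. /lipatkaebe/ → libatkaebe.
Rule 5 (intervocalic spirantization): /b/ is a stop between vowels /i/ and /a/, so it spirantizes to the fricative [v]. /b/ is a stop between vowels /e/ and /e/, so it spirantizes to the fricative [v]. /libatkaebe/ → livatkaeve.

livatkaeve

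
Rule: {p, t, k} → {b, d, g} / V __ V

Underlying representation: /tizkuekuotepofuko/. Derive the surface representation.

Scanning /tizkuekuotepofuko/: /t/ at position 1 is not in the conditioning environment; /k/ at position 4 is not in the conditioning environment; /k/ is a voiceless stop between vowels /e/ and /u/, so it voices to [g]; /t/ is a voiceless stop between vowels /o/ and /e/, so it voices to [d]; /p/ is a voiceless stop between vowels /e/ and /o/, so it voices to [b]; /k/ is a voiceless stop between vowels /u/ and /o/, so it voices to [g].
Result: [tizkueguodebofugo].

tizkueguodebofugo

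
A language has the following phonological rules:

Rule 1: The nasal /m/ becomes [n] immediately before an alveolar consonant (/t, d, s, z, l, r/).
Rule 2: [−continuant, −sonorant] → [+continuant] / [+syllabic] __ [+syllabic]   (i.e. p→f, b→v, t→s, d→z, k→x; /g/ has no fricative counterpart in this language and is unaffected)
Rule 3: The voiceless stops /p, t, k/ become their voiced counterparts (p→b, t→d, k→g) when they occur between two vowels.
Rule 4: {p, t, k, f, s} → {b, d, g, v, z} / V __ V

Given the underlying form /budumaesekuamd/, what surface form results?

Rule 1 (nasal place assimilation): /m/ precedes the alveolar consonant /d/, so it assimilates in place to [n]. /budumaesekuamd/ → budumaesekuand.
Rule 2 (intervocalic spirantization): /d/ is a stop between vowels /u/ and /u/, so it spirantizes to the fricative [z]. /k/ is a stop between vowels /e/ and /u/, so it spirantizes to the fricative [x]. /budumaesekuand/ → buzumaesexuand.
Rule 3 (intervocalic voicing): no segment meets the environment; /buzumaesexuand/ is unchanged.
Rule 4 (intervocalic voicing): /s/ is a voiceless obstruent between vowels /e/ and /e/, so it voices to [z]. /buzumaesexuand/ → buzumaezexuand.

buzumaezexuand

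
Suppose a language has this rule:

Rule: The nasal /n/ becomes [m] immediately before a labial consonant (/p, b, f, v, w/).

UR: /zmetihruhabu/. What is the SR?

No segment of /zmetihruhabu/ meets the structural description of the rule, so the form surfaces unchanged.

zmetihruhabu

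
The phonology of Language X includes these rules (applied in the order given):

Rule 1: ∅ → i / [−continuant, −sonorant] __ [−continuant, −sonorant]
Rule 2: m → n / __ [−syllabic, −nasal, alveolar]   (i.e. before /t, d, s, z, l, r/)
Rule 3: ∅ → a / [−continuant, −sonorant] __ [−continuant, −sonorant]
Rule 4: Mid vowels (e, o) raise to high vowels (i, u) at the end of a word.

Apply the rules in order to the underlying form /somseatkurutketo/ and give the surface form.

sonseatikurutiketu

Rule 1 (stop-cluster i-epenthesis): /t/ and /k/ form a stop–stop cluster, so [i] is inserted between them. /t/ and /k/ form a stop–stop cluster, so [i] is inserted between them. /somseatkurutketo/ → somseatikurutiketo.
Rule 2 (nasal place assimilation): /m/ precedes the alveolar consonant /s/, so it assimilates in place to [n]. /somseatikurutiketo/ → sonseatikurutiketo.
Rule 3 (stop-cluster a-epenthesis): no segment meets the environment; /sonseatikurutiketo/ is unchanged.
Rule 4 (final vowel raising): /o/ is a mid vowel in word-final position, so it raises to [u]. /sonseatikurutiketo/ → sonseatikurutiketu.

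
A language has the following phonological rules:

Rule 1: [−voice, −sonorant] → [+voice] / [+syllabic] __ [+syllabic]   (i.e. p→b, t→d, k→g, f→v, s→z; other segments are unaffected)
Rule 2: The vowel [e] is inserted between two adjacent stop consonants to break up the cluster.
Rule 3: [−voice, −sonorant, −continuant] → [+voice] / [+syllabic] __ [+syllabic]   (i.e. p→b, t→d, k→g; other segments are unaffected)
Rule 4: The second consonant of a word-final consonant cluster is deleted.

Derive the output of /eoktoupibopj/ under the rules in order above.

eogedoubibop

Rule 1 (intervocalic voicing): /p/ is a voiceless obstruent between vowels /u/ and /i/, so it voices to [b]. /eoktoupibopj/ → eoktoubibopj.
Rule 2 (stop-cluster e-epenthesis): /k/ and /t/ form a stop–stop cluster, so [e] is inserted between them. /eoktoubibopj/ → eoketoubibopj.
Rule 3 (intervocalic voicing): /k/ is a voiceless stop between vowels /o/ and /e/, so it voices to [g]. /t/ is a voiceless stop between vowels /e/ and /o/, so it voices to [d]. /eoketoubibopj/ → eogedoubibopj.
Rule 4 (final cluster simplification): /j/ is the second consonant of a word-final cluster /pj/, so it deletes. /eogedoubibopj/ → eogedoubibop.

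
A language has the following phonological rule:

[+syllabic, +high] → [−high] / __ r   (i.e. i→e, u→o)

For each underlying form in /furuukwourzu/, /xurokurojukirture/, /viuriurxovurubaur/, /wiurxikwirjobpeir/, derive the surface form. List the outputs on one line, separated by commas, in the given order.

foruukwoorzu, xorokorojukertore, vioriorxovorubaor, wiorxikwerjobpeer

/furuukwourzu/: /u/ is a high vowel immediately before /r/, so it lowers to [o]. /u/ is a high vowel immediately before /r/, so it lowers to [o]. → [foruukwoorzu].
/xurokurojukirture/: /u/ is a high vowel immediately before /r/, so it lowers to [o]. /u/ is a high vowel immediately before /r/, so it lowers to [o]. /i/ is a high vowel immediately before /r/, so it lowers to [e]. /u/ is a high vowel immediately before /r/, so it lowers to [o]. → [xorokorojukertore].
/viuriurxovurubaur/: /u/ is a high vowel immediately before /r/, so it lowers to [o]. /u/ is a high vowel immediately before /r/, so it lowers to [o]. /u/ is a high vowel immediately before /r/, so it lowers to [o]. /u/ is a high vowel immediately before /r/, so it lowers to [o]. → [vioriorxovorubaor].
/wiurxikwirjobpeir/: /u/ is a high vowel immediately before /r/, so it lowers to [o]. /i/ is a high vowel immediately before /r/, so it lowers to [e]. /i/ is a high vowel immediately before /r/, so it lowers to [e]. → [wiorxikwerjobpeer].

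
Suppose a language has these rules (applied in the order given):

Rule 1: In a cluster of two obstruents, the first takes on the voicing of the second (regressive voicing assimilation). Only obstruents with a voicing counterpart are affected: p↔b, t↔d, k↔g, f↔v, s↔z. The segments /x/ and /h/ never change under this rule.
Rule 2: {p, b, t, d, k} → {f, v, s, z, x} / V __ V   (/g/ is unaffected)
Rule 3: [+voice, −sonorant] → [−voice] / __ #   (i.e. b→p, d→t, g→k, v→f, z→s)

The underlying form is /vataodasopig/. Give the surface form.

vasaozasofik

Rule 1 (regressive voicing assimilation): no segment meets the environment; /vataodasopig/ is unchanged.
Rule 2 (intervocalic spirantization): /t/ is a stop between vowels /a/ and /a/, so it spirantizes to the fricative [s]. /d/ is a stop between vowels /o/ and /a/, so it spirantizes to the fricative [z]. /p/ is a stop between vowels /o/ and /i/, so it spirantizes to the fricative [f]. /vataodasopig/ → vasaozasofig.
Rule 3 (final devoicing): /g/ is a voiced obstruent in word-final position, so it devoices to [k]. /vasaozasofig/ → vasaozasofik.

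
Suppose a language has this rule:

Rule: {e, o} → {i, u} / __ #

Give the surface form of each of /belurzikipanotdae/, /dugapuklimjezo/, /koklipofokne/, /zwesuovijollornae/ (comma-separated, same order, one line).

belurzikipanotdai, dugapuklimjezu, koklipofokni, zwesuovijollornai

/belurzikipanotdae/: /e/ is a mid vowel in word-final position, so it raises to [i]. → [belurzikipanotdai].
/dugapuklimjezo/: /o/ is a mid vowel in word-final position, so it raises to [u]. → [dugapuklimjezu].
/koklipofokne/: /e/ is a mid vowel in word-final position, so it raises to [i]. → [koklipofokni].
/zwesuovijollornae/: /e/ is a mid vowel in word-final position, so it raises to [i]. → [zwesuovijollornai].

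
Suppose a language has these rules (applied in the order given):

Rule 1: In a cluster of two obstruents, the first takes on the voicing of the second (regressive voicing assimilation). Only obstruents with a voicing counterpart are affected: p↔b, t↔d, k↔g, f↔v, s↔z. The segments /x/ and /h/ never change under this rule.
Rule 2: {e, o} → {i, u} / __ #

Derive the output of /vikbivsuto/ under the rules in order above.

Rule 1 (regressive voicing assimilation): /k/ precedes the voiced obstruent /b/, so it voices to [g] by assimilation. /v/ precedes the voiceless obstruent /s/, so it devoices to [f] by assimilation. /vikbivsuto/ → vigbifsuto.
Rule 2 (final vowel raising): /o/ is a mid vowel in word-final position, so it raises to [u]. /vigbifsuto/ → vigbifsutu.

vigbifsutu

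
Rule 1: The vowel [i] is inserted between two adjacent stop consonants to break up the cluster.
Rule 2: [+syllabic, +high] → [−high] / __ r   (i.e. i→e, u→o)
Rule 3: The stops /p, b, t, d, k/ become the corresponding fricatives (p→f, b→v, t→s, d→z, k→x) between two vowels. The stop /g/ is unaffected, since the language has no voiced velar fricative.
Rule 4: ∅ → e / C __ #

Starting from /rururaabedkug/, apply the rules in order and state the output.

rororaavezixuge

Rule 1 (stop-cluster i-epenthesis): /d/ and /k/ form a stop–stop cluster, so [i] is inserted between them. /rururaabedkug/ → rururaabedikug.
Rule 2 (pre-rhotic lowering): /u/ is a high vowel immediately before /r/, so it lowers to [o]. /u/ is a high vowel immediately before /r/, so it lowers to [o]. /rururaabedikug/ → rororaabedikug.
Rule 3 (intervocalic spirantization): /b/ is a stop between vowels /a/ and /e/, so it spirantizes to the fricative [v]. /d/ is a stop between vowels /e/ and /i/, so it spirantizes to the fricative [z]. /k/ is a stop between vowels /i/ and /u/, so it spirantizes to the fricative [x]. /rororaabedikug/ → rororaavezixug.
Rule 4 (final e-epenthesis): the form ends in the consonant /g/, so [e] is inserted word-finally. /rororaavezixug/ → rororaavezixuge.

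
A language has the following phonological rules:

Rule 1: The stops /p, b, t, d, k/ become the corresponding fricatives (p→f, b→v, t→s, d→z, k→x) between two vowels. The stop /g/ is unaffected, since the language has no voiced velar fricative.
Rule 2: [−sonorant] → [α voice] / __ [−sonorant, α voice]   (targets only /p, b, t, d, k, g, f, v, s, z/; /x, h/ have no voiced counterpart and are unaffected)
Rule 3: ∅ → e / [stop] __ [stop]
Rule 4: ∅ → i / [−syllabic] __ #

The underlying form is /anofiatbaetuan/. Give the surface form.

anofiadebaesuani

Rule 1 (intervocalic spirantization): /t/ is a stop between vowels /e/ and /u/, so it spirantizes to the fricative [s]. /anofiatbaetuan/ → anofiatbaesuan.
Rule 2 (regressive voicing assimilation): /t/ precedes the voiced obstruent /b/, so it voices to [d] by assimilation. /anofiatbaesuan/ → anofiadbaesuan.
Rule 3 (stop-cluster e-epenthesis): /d/ and /b/ form a stop–stop cluster, so [e] is inserted between them. /anofiadbaesuan/ → anofiadebaesuan.
Rule 4 (final i-epenthesis): the form ends in the consonant /n/, so [i] is inserted word-finally. /anofiadebaesuan/ → anofiadebaesuani.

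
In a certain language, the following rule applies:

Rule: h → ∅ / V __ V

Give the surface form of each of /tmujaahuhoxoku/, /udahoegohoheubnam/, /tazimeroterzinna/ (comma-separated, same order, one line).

tmujaauoxoku, udaoegooeubnam, tazimeroterzinna

/tmujaahuhoxoku/: /h/ occurs between vowels /a/ and /u/, so it deletes. /h/ occurs between vowels /u/ and /o/, so it deletes. → [tmujaauoxoku].
/udahoegohoheubnam/: /h/ occurs between vowels /a/ and /o/, so it deletes. /h/ occurs between vowels /o/ and /o/, so it deletes. /h/ occurs between vowels /o/ and /e/, so it deletes. → [udaoegooeubnam].
/tazimeroterzinna/: the rule's environment is not met; surfaces unchanged as [tazimeroterzinna].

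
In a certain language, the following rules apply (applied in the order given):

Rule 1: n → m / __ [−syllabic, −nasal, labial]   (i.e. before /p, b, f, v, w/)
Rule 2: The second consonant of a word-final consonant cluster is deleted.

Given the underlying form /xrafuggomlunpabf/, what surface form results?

Rule 1 (nasal place assimilation): /n/ precedes the labial consonant /p/, so it assimilates in place to [m]. /xrafuggomlunpabf/ → xrafuggomlumpabf.
Rule 2 (final cluster simplification): /f/ is the second consonant of a word-final cluster /bf/, so it deletes. /xrafuggomlumpabf/ → xrafuggomlumpab.

xrafuggomlumpab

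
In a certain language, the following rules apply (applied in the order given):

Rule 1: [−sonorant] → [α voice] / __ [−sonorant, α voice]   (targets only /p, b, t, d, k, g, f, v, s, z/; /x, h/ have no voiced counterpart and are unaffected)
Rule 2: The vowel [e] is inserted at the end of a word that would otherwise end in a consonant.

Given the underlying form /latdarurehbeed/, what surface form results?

Rule 1 (regressive voicing assimilation): /t/ precedes the voiced obstruent /d/, so it voices to [d] by assimilation. /latdarurehbeed/ → laddarurehbeed.
Rule 2 (final e-epenthesis): the form ends in the consonant /d/, so [e] is inserted word-finally. /laddarurehbeed/ → laddarurehbeede.

laddarurehbeede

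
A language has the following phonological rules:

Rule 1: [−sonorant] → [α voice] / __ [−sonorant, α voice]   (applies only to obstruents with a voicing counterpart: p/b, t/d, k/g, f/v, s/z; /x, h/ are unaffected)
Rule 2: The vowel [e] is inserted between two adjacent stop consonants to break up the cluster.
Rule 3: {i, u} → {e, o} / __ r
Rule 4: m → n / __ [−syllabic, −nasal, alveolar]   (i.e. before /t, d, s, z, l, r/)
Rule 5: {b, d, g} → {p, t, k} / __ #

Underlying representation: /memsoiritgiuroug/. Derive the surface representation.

mensoeridegiorouk

Rule 1 (regressive voicing assimilation): /t/ precedes the voiced obstruent /g/, so it voices to [d] by assimilation. /memsoiritgiuroug/ → memsoiridgiuroug.
Rule 2 (stop-cluster e-epenthesis): /d/ and /g/ form a stop–stop cluster, so [e] is inserted between them. /memsoiridgiuroug/ → memsoiridegiuroug.
Rule 3 (pre-rhotic lowering): /i/ is a high vowel immediately before /r/, so it lowers to [e]. /u/ is a high vowel immediately before /r/, so it lowers to [o]. /memsoiridegiuroug/ → memsoeridegioroug.
Rule 4 (nasal place assimilation): /m/ precedes the alveolar consonant /s/, so it assimilates in place to [n]. /memsoeridegioroug/ → mensoeridegioroug.
Rule 5 (final devoicing): /g/ is a voiced stop in word-final position, so it devoices to [k]. /mensoeridegioroug/ → mensoeridegiorouk.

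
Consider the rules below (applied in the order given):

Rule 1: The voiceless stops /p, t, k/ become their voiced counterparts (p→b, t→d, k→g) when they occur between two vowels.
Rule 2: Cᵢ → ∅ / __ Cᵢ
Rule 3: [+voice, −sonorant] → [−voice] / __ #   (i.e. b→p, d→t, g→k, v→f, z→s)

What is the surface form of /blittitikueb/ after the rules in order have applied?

Rule 1 (intervocalic voicing): /t/ is a voiceless stop between vowels /i/ and /i/, so it voices to [d]. /k/ is a voiceless stop between vowels /i/ and /u/, so it voices to [g]. /blittitikueb/ → blittidigueb.
Rule 2 (degemination): /tt/ is a geminate; the first /t/ deletes. /blittidigueb/ → blitidigueb.
Rule 3 (final devoicing): /b/ is a voiced obstruent in word-final position, so it devoices to [p]. /blitidigueb/ → blitidiguep.

blitidiguep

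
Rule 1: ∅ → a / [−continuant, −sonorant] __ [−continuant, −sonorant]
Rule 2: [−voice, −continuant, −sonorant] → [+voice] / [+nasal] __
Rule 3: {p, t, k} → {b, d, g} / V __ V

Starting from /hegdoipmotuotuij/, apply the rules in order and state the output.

hegadoipmoduoduij

Rule 1 (stop-cluster a-epenthesis): /g/ and /d/ form a stop–stop cluster, so [a] is inserted between them. /hegdoipmotuotuij/ → hegadoipmotuotuij.
Rule 2 (post-nasal voicing): no segment meets the environment; /hegadoipmotuotuij/ is unchanged.
Rule 3 (intervocalic voicing): /t/ is a voiceless stop between vowels /o/ and /u/, so it voices to [d]. /t/ is a voiceless stop between vowels /o/ and /u/, so it voices to [d]. /hegadoipmotuotuij/ → hegadoipmoduoduij.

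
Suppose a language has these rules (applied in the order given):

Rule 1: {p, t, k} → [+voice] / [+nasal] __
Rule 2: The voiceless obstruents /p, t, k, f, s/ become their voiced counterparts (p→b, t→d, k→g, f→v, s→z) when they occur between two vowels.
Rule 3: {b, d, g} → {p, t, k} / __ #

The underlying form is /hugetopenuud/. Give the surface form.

Rule 1 (post-nasal voicing): no segment meets the environment; /hugetopenuud/ is unchanged.
Rule 2 (intervocalic voicing): /t/ is a voiceless obstruent between vowels /e/ and /o/, so it voices to [d]. /p/ is a voiceless obstruent between vowels /o/ and /e/, so it voices to [b]. /hugetopenuud/ → hugedobenuud.
Rule 3 (final devoicing): /d/ is a voiced stop in word-final position, so it devoices to [t]. /hugedobenuud/ → hugedobenuut.

hugedobenuut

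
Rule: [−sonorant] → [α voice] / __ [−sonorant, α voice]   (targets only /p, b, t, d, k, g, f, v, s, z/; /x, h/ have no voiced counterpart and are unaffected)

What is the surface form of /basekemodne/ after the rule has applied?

No segment of /basekemodne/ meets the structural description of the rule, so the form surfaces unchanged.

basekemodne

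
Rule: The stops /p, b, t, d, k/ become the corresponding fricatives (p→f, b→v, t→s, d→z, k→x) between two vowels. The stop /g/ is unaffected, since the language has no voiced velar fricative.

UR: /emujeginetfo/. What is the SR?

No segment of /emujeginetfo/ meets the structural description of the rule, so the form surfaces unchanged.

emujeginetfo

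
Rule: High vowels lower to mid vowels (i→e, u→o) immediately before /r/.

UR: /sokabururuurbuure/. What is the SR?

sokabororuorbuore

/u/ is a high vowel immediately before /r/, so it lowers to [o].
/u/ is a high vowel immediately before /r/, so it lowers to [o].
/u/ is a high vowel immediately before /r/, so it lowers to [o].
/u/ is a high vowel immediately before /r/, so it lowers to [o].
The other instances of /u/ do not occur in the required environment and remain unchanged.
Surface form: [sokabororuorbuore].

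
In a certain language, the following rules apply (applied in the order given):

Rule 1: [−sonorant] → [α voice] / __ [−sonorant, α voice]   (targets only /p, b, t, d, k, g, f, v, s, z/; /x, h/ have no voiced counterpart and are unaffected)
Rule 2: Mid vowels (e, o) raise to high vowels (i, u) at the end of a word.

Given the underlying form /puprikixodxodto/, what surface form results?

puprikixotxottu

Rule 1 (regressive voicing assimilation): /d/ precedes the voiceless obstruent /x/, so it devoices to [t] by assimilation. /d/ precedes the voiceless obstruent /t/, so it devoices to [t] by assimilation. /puprikixodxodto/ → puprikixotxotto.
Rule 2 (final vowel raising): /o/ is a mid vowel in word-final position, so it raises to [u]. /puprikixotxotto/ → puprikixotxottu.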